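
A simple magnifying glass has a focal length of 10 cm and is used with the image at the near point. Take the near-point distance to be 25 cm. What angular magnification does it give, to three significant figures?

3.50

M = 1 + D/f = 1 + 25/10 = 3.500.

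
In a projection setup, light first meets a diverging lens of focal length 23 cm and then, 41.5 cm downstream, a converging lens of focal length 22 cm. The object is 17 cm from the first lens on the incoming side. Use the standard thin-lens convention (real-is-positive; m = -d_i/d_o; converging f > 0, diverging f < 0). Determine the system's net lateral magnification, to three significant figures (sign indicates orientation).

-0.432

Lens 1: 1/d_i1 = 1/f_1 - 1/d_o1 = 1/(-23) - 1/17 = -0.10230 cm^-1, so d_i1 = -9.775 cm.
m_1 = -(-9.775)/17 = 0.5750.
With d_i1 < 0 the first image is virtual and lies on the object side; the object distance for lens 2 is d_o2 = 41.5 - (-9.775) = 51.275 cm.
Lens 2: 1/d_i2 = 1/f_2 - 1/d_o2 = 1/22 - 1/(51.275) = 0.02595 cm^-1, so d_i2 = 38.533 cm.
m_2 = -(38.533)/(51.275) = -0.7515.
Overall magnification: m = m_1 m_2 = -0.4321.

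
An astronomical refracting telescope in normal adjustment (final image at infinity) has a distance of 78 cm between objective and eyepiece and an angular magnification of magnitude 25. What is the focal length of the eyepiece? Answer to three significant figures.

3.00 cm

In normal adjustment the tube length equals f_obj + f_eye and |M| = f_obj/f_eye.
So f_obj = 25 f_eye and 25 f_eye + f_eye = 78 cm, giving f_eye = 78/26 = 3.000 cm and f_obj = 75.000 cm.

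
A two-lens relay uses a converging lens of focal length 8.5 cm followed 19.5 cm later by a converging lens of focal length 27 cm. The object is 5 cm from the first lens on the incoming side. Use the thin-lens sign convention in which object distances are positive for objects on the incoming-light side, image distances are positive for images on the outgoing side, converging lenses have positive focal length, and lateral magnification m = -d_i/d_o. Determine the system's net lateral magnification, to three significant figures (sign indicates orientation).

-14.1

Applying the thin-lens equation to the first lens, 1/8.5 = 1/5 + 1/d_i1, which gives d_i1 = -12.143 cm.
Its lateral magnification is m_1 = -d_i1/d_o1 = -(-12.143)/5 = 2.4286.
The intermediate image is virtual, 12.143 cm to the left of lens 1, so d_o2 = L - d_i1 = 19.5 - (-12.143) = 31.643 cm.
Applying the thin-lens equation again with f_2 = 27 cm and d_o2 = 31.643 cm gives d_i2 = 184.015 cm.
m_2 = -(184.015)/(31.643) = -5.8154.
Overall magnification: m = m_1 m_2 = -14.1231.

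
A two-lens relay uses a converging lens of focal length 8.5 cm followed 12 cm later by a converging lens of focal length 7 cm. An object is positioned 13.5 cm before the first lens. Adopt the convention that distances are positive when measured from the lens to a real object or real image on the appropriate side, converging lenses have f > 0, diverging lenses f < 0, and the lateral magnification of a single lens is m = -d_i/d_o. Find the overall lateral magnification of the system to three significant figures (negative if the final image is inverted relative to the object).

-0.663

First lens: d_i1 = 1/(1/8.5 - 1/13.5) = 22.950 cm.
m_1 = -(22.950)/13.5 = -1.7000.
This image would form 22.950 cm past lens 1, i.e. 10.950 cm beyond lens 2, so it is a virtual object for lens 2: d_o2 = 12 - 22.950 = -10.950 cm.
Second lens: d_i2 = 1/(1/7 - 1/(-10.950)) = 4.270 cm.
m_2 = -(4.270)/(-10.950) = 0.3900.
The system's lateral magnification is m_1 m_2 = (-1.7000)(0.3900) = -0.6630.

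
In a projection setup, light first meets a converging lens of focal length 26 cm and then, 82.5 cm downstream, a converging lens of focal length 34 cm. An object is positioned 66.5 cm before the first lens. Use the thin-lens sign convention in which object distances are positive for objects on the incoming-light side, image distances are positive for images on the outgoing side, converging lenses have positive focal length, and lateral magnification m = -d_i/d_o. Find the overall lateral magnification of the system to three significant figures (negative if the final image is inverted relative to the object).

3.76

Applying the thin-lens equation to the first lens, 1/26 = 1/66.5 + 1/d_i1, which gives d_i1 = 42.691 cm.
Its lateral magnification is m_1 = -d_i1/d_o1 = -(42.691)/66.5 = -0.6420.
Object distance for lens 2: d_o2 = 82.5 - 42.691 = 39.809 cm.
Applying the thin-lens equation again with f_2 = 34 cm and d_o2 = 39.809 cm gives d_i2 = 233.014 cm.
m_2 = -(233.014)/(39.809) = -5.8533.
Overall magnification: m = m_1 m_2 = 3.7577.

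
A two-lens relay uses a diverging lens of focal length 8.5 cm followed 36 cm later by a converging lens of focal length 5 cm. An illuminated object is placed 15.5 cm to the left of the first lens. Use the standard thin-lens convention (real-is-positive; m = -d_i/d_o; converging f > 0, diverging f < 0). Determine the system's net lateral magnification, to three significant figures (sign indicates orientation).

-0.0485

First lens: d_i1 = 1/(1/(-8.5) - 1/15.5) = -5.490 cm.
m_1 = -(-5.490)/15.5 = 0.3542.
The intermediate image is virtual, 5.490 cm to the left of lens 1, so d_o2 = L - d_i1 = 36 - (-5.490) = 41.490 cm.
Second lens: d_i2 = 1/(1/5 - 1/(41.490)) = 5.685 cm.
m_2 = -(5.685)/(41.490) = -0.1370.
Overall magnification: m = m_1 m_2 = -0.0485.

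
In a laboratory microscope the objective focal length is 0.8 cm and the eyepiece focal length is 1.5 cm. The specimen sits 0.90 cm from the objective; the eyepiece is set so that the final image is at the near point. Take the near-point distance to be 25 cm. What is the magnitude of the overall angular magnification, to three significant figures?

Objective: 1/d_i = 1/f_obj - 1/d_o = 1/0.8 - 1/0.90 = 0.13889 cm^-1, so d_i = 7.200 cm.
m_obj = -d_i/d_o = -7.200/0.90 = -8.000.
Eyepiece angular magnification (image at near point): M_eye = 1 + D/f_e = 1 + 25/1.5 = 17.667.
Overall M = m_obj x M_eye = (-8.000)(17.667) = -141.33.
|M| = 141.33.

141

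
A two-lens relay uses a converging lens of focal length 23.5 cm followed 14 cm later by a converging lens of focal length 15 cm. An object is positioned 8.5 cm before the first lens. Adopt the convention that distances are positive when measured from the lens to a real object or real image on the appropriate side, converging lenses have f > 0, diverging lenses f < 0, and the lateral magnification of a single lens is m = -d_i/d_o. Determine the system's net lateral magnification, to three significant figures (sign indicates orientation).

-1.91

Lens 1: 1/d_i1 = 1/f_1 - 1/d_o1 = 1/23.5 - 1/8.5 = -0.07509 cm^-1, so d_i1 = -13.317 cm.
m_1 = -(-13.317)/8.5 = 1.5667.
The intermediate image is virtual, 13.317 cm to the left of lens 1, so d_o2 = L - d_i1 = 14 - (-13.317) = 27.317 cm.
Lens 2: 1/d_i2 = 1/f_2 - 1/d_o2 = 1/15 - 1/(27.317) = 0.03006 cm^-1, so d_i2 = 33.268 cm.
m_2 = -(33.268)/(27.317) = -1.2179.
Overall magnification: m = m_1 m_2 = -1.9080.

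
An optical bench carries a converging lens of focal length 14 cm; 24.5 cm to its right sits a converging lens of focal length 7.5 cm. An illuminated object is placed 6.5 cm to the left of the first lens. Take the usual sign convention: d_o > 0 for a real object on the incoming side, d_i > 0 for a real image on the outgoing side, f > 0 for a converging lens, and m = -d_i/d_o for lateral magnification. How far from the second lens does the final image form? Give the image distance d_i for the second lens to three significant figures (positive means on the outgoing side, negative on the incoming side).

Lens 1: 1/d_i1 = 1/f_1 - 1/d_o1 = 1/14 - 1/6.5 = -0.08242 cm^-1, so d_i1 = -12.133 cm.
The intermediate image is virtual, 12.133 cm to the left of lens 1, so d_o2 = L - d_i1 = 24.5 - (-12.133) = 36.633 cm.
Lens 2: 1/d_i2 = 1/f_2 - 1/d_o2 = 1/7.5 - 1/(36.633) = 0.10604 cm^-1, so d_i2 = 9.431 cm.

9.43 cm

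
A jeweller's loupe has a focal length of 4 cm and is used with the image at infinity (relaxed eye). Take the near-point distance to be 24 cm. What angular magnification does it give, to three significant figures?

M = D/f = 24/4 = 6.000.

6.00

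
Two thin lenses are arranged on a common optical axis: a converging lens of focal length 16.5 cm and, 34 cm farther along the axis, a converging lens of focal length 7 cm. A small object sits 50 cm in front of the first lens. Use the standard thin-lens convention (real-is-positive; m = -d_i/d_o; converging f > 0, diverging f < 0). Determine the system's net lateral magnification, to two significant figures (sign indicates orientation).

Applying the thin-lens equation to the first lens, 1/16.5 = 1/50 + 1/d_i1, which gives d_i1 = 24.627 cm.
Its lateral magnification is m_1 = -d_i1/d_o1 = -(24.627)/50 = -0.4925.
Object distance for lens 2: d_o2 = 34 - 24.627 = 9.373 cm.
Applying the thin-lens equation again with f_2 = 7 cm and d_o2 = 9.373 cm gives d_i2 = 27.648 cm.
m_2 = -(27.648)/(9.373) = -2.9497.
Total m = m_1 x m_2 = (-0.4925)(-2.9497) = 1.4528.

1.5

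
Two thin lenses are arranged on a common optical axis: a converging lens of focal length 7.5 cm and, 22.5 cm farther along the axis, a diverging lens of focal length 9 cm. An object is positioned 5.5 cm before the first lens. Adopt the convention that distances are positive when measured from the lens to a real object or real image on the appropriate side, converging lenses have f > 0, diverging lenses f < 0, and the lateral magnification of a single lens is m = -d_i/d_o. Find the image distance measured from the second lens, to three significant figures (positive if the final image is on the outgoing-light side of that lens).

-7.45 cm

First lens: d_i1 = 1/(1/7.5 - 1/5.5) = -20.625 cm.
With d_i1 < 0 the first image is virtual and lies on the object side; the object distance for lens 2 is d_o2 = 22.5 - (-20.625) = 43.125 cm.
Second lens: d_i2 = 1/(1/(-9) - 1/(43.125)) = -7.446 cm.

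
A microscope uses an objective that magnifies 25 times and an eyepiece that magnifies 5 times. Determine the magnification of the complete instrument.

125

The overall magnification of a compound microscope is the product of the objective and eyepiece magnifications:
M = M_obj x M_eye = 25 x 5 = 125.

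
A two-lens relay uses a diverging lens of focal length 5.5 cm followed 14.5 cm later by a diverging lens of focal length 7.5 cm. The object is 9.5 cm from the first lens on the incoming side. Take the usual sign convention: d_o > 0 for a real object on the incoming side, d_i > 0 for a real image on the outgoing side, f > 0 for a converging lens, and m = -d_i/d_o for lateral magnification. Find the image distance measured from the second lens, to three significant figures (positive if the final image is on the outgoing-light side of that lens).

-5.29 cm

Applying the thin-lens equation to the first lens, 1/(-5.5) = 1/9.5 + 1/d_i1, which gives d_i1 = -3.483 cm.
With d_i1 < 0 the first image is virtual and lies on the object side; the object distance for lens 2 is d_o2 = 14.5 - (-3.483) = 17.983 cm.
Applying the thin-lens equation again with f_2 = -7.5 cm and d_o2 = 17.983 cm gives d_i2 = -5.293 cm.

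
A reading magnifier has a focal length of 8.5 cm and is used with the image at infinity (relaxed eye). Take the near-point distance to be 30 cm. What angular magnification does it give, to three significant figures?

M = D/f = 30/8.5 = 3.529.

3.53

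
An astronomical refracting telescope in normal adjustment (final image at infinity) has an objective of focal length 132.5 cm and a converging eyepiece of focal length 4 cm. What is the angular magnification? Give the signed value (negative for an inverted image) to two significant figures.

-33

M = -f_obj/f_eye = -132.5/(4) = -33.125.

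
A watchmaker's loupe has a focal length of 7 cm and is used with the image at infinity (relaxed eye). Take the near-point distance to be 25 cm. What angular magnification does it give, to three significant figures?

M = D/f = 25/7 = 3.571.

3.57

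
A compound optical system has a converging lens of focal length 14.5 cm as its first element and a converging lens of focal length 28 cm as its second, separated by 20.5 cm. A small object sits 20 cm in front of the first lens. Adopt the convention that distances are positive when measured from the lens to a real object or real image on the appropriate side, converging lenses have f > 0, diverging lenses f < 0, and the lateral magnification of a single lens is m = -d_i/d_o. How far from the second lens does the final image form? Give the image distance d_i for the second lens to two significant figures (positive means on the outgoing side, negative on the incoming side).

First lens: d_i1 = 1/(1/14.5 - 1/20) = 52.727 cm.
Since 52.727 cm > 20.5 cm, the first image lies past the second lens and serves as a virtual object: d_o2 = L - d_i1 = -32.227 cm.
Second lens: d_i2 = 1/(1/28 - 1/(-32.227)) = 14.983 cm.

15 cm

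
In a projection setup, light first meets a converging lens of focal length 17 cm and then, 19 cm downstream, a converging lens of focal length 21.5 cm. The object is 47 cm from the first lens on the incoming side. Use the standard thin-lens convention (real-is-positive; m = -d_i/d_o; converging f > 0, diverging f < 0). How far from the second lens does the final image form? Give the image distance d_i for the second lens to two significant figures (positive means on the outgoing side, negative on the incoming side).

5.6 cm

Applying the thin-lens equation to the first lens, 1/17 = 1/47 + 1/d_i1, which gives d_i1 = 26.633 cm.
Since 26.633 cm > 19 cm, the first image lies past the second lens and serves as a virtual object: d_o2 = L - d_i1 = -7.633 cm.
Applying the thin-lens equation again with f_2 = 21.5 cm and d_o2 = -7.633 cm gives d_i2 = 5.633 cm.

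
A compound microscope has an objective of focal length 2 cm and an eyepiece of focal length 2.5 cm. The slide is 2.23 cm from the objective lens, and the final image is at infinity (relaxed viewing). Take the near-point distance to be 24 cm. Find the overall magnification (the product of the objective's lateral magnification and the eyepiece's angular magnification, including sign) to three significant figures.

Objective: 1/d_i = 1/f_obj - 1/d_o = 1/2 - 1/2.23 = 0.05157 cm^-1, so d_i = 19.391 cm.
m_obj = -d_i/d_o = -19.391/2.23 = -8.696.
Eyepiece angular magnification (image at infinity): M_eye = D/f_e = 24/2.5 = 9.600.
Overall M = m_obj x M_eye = (-8.696)(9.600) = -83.48.

-83.5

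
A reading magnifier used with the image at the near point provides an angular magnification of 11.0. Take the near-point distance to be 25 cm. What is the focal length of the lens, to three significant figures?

For the image at the near point, M = 1 + D/f.
f = D/(M - 1) = 25/(11.0 - 1) = 2.500 cm.

2.50 cm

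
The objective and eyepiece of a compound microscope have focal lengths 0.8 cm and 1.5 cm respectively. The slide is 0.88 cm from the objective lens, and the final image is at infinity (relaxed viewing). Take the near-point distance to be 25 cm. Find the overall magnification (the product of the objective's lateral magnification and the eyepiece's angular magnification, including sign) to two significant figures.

Objective: 1/d_i = 1/f_obj - 1/d_o = 1/0.8 - 1/0.88 = 0.11364 cm^-1, so d_i = 8.800 cm.
m_obj = -d_i/d_o = -8.800/0.88 = -10.000.
Eyepiece angular magnification (image at infinity): M_eye = D/f_e = 25/1.5 = 16.667.
Overall M = m_obj x M_eye = (-10.000)(16.667) = -166.67.

-170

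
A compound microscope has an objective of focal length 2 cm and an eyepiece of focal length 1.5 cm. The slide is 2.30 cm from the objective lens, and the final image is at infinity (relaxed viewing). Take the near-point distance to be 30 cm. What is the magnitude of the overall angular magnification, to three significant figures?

Objective: 1/d_i = 1/f_obj - 1/d_o = 1/2 - 1/2.30 = 0.06522 cm^-1, so d_i = 15.333 cm.
m_obj = -d_i/d_o = -15.333/2.30 = -6.667.
Eyepiece angular magnification (image at infinity): M_eye = D/f_e = 30/1.5 = 20.000.
Overall M = m_obj x M_eye = (-6.667)(20.000) = -133.33.
|M| = 133.33.

133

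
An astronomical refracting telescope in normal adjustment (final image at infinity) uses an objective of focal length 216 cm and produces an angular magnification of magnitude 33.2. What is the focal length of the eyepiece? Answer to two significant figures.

6.5 cm

|M| = f_obj/f_eye, so f_eye = f_obj/|M| = 216/33.2 = 6.506 cm.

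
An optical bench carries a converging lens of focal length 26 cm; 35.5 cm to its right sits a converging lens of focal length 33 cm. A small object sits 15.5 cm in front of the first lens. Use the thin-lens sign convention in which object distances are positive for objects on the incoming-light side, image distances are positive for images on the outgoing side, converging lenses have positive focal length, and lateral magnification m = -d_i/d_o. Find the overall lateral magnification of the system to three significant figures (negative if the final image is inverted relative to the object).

Applying the thin-lens equation to the first lens, 1/26 = 1/15.5 + 1/d_i1, which gives d_i1 = -38.381 cm.
Its lateral magnification is m_1 = -d_i1/d_o1 = -(-38.381)/15.5 = 2.4762.
The intermediate image is virtual, 38.381 cm to the left of lens 1, so d_o2 = L - d_i1 = 35.5 - (-38.381) = 73.881 cm.
Applying the thin-lens equation again with f_2 = 33 cm and d_o2 = 73.881 cm gives d_i2 = 59.638 cm.
m_2 = -(59.638)/(73.881) = -0.8072.
Total m = m_1 x m_2 = (2.4762)(-0.8072) = -1.9988.

-2.00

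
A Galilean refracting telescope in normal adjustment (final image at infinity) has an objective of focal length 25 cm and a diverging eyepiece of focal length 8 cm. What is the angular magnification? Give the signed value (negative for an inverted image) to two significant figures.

M = -f_obj/f_eye = -25/(-8) = 3.125.

3.1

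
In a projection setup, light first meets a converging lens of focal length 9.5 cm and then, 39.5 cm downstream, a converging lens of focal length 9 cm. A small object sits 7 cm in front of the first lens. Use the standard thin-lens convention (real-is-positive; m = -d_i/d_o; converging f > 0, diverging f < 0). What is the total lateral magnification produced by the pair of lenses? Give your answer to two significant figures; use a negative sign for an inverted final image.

First lens: d_i1 = 1/(1/9.5 - 1/7) = -26.600 cm.
m_1 = -(-26.600)/7 = 3.8000.
The intermediate image is virtual, 26.600 cm to the left of lens 1, so d_o2 = L - d_i1 = 39.5 - (-26.600) = 66.100 cm.
Second lens: d_i2 = 1/(1/9 - 1/(66.100)) = 10.419 cm.
m_2 = -(10.419)/(66.100) = -0.1576.
Total m = m_1 x m_2 = (3.8000)(-0.1576) = -0.5989.

-0.60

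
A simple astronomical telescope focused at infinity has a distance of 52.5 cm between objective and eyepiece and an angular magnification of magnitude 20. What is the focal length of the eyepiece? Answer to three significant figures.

In normal adjustment the tube length equals f_obj + f_eye and |M| = f_obj/f_eye.
So f_obj = 20 f_eye and 20 f_eye + f_eye = 52.5 cm, giving f_eye = 52.5/21 = 2.500 cm and f_obj = 50.000 cm.

2.50 cm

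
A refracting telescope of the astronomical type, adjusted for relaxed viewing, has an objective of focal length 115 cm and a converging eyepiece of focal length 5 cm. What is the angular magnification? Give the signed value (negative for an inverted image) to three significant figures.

-23.0

M = -f_obj/f_eye = -115/(5) = -23.000.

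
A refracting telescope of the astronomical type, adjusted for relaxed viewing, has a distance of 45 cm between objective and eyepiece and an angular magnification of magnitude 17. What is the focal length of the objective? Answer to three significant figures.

42.5 cm

In normal adjustment the tube length equals f_obj + f_eye and |M| = f_obj/f_eye.
So f_obj = 17 f_eye and 17 f_eye + f_eye = 45 cm, giving f_eye = 45/18 = 2.500 cm and f_obj = 42.500 cm.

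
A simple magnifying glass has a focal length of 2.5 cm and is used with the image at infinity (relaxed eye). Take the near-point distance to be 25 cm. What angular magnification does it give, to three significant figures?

M = D/f = 25/2.5 = 10.000.

10.0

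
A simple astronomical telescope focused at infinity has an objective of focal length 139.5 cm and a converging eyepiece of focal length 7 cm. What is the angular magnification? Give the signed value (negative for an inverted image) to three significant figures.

-19.9

M = -f_obj/f_eye = -139.5/(7) = -19.929.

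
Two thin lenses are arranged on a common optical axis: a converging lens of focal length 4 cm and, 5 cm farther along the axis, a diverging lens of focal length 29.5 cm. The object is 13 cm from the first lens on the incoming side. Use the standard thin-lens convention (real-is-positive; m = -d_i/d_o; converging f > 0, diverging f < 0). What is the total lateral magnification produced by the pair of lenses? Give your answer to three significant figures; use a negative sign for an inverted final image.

Lens 1: 1/d_i1 = 1/f_1 - 1/d_o1 = 1/4 - 1/13 = 0.17308 cm^-1, so d_i1 = 5.778 cm.
m_1 = -(5.778)/13 = -0.4444.
Since 5.778 cm > 5 cm, the first image lies past the second lens and serves as a virtual object: d_o2 = L - d_i1 = -0.778 cm.
Lens 2: 1/d_i2 = 1/f_2 - 1/d_o2 = 1/(-29.5) - 1/(-0.778) = 1.25182 cm^-1, so d_i2 = 0.799 cm.
m_2 = -(0.799)/(-0.778) = 1.0271.
Total m = m_1 x m_2 = (-0.4444)(1.0271) = -0.4565.

-0.456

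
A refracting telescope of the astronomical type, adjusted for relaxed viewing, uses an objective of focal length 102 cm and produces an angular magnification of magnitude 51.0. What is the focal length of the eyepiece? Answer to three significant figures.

2.00 cm

|M| = f_obj/f_eye, so f_eye = f_obj/|M| = 102/51.0 = 2.000 cm.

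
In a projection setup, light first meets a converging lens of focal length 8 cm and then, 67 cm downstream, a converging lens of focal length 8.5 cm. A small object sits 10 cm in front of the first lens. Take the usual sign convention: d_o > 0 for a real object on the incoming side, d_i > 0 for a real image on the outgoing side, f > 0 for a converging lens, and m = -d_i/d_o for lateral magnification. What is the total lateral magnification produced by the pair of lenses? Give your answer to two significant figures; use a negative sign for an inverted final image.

1.8

Lens 1: 1/d_i1 = 1/f_1 - 1/d_o1 = 1/8 - 1/10 = 0.02500 cm^-1, so d_i1 = 40.000 cm.
m_1 = -(40.000)/10 = -4.0000.
That image sits 27.000 cm in front of the second lens, so d_o2 = 27.000 cm.
Lens 2: 1/d_i2 = 1/f_2 - 1/d_o2 = 1/8.5 - 1/(27.000) = 0.08061 cm^-1, so d_i2 = 12.405 cm.
m_2 = -(12.405)/(27.000) = -0.4595.
The system's lateral magnification is m_1 m_2 = (-4.0000)(-0.4595) = 1.8378.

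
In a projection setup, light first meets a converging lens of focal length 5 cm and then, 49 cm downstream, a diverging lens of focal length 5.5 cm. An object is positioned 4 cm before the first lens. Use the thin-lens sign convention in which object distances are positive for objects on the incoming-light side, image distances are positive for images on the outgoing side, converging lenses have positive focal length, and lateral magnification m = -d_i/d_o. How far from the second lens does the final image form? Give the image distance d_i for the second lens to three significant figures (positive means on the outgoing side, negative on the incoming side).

-5.09 cm

First lens: d_i1 = 1/(1/5 - 1/4) = -20.000 cm.
With d_i1 < 0 the first image is virtual and lies on the object side; the object distance for lens 2 is d_o2 = 49 - (-20.000) = 69.000 cm.
Second lens: d_i2 = 1/(1/(-5.5) - 1/(69.000)) = -5.094 cm.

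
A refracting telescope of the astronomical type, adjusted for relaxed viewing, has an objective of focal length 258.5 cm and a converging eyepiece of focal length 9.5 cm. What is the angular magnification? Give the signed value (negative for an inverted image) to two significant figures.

M = -f_obj/f_eye = -258.5/(9.5) = -27.211.

-27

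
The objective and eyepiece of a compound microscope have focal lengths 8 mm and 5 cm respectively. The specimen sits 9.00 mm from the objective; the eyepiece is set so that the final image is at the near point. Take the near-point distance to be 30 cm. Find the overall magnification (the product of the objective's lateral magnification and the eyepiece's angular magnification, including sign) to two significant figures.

-56

Convert to cm: f_obj = 8 mm = 0.8 cm; d_o = 9.00 mm = 0.90 cm.
Objective: 1/d_i = 1/f_obj - 1/d_o = 1/0.8 - 1/0.90 = 0.13889 cm^-1, so d_i = 7.200 cm.
m_obj = -d_i/d_o = -7.200/0.90 = -8.000.
Eyepiece angular magnification (image at near point): M_eye = 1 + D/f_e = 1 + 30/5 = 7.000.
Overall M = m_obj x M_eye = (-8.000)(7.000) = -56.00.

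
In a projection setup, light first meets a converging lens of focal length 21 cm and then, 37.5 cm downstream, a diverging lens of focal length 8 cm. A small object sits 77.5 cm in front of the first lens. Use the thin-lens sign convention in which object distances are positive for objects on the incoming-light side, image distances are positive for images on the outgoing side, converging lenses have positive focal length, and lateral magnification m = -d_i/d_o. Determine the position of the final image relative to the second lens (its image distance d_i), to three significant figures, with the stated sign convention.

-4.17 cm

Applying the thin-lens equation to the first lens, 1/21 = 1/77.5 + 1/d_i1, which gives d_i1 = 28.805 cm.
That image sits 8.695 cm in front of the second lens, so d_o2 = 8.695 cm.
Applying the thin-lens equation again with f_2 = -8 cm and d_o2 = 8.695 cm gives d_i2 = -4.166 cm.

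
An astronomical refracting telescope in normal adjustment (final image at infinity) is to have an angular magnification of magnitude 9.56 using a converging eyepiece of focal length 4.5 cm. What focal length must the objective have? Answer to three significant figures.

43.0 cm

|M| = f_obj/|f_eye|, so f_obj = |M| x |f_eye| = 9.56 x 4.5 = 43.020 cm.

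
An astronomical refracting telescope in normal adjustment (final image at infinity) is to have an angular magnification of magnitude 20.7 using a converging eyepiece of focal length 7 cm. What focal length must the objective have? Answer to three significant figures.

145 cm

|M| = f_obj/|f_eye|, so f_obj = |M| x |f_eye| = 20.7 x 7 = 144.900 cm.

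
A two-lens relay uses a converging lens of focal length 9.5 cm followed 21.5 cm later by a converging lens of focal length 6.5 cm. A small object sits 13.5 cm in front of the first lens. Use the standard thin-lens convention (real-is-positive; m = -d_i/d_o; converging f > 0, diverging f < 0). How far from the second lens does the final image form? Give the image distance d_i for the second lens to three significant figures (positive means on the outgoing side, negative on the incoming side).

Applying the thin-lens equation to the first lens, 1/9.5 = 1/13.5 + 1/d_i1, which gives d_i1 = 32.062 cm.
Since 32.062 cm > 21.5 cm, the first image lies past the second lens and serves as a virtual object: d_o2 = L - d_i1 = -10.562 cm.
Applying the thin-lens equation again with f_2 = 6.5 cm and d_o2 = -10.562 cm gives d_i2 = 4.024 cm.

4.02 cm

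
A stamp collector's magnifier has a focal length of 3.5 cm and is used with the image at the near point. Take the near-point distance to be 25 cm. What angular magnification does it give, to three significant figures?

M = 1 + D/f = 1 + 25/3.5 = 8.143.

8.14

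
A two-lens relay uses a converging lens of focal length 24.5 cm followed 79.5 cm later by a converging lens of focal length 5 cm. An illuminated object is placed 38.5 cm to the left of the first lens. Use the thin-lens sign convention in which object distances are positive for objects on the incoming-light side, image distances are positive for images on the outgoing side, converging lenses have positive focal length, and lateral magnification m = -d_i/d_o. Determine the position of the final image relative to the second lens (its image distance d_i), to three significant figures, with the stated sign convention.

Lens 1: 1/d_i1 = 1/f_1 - 1/d_o1 = 1/24.5 - 1/38.5 = 0.01484 cm^-1, so d_i1 = 67.375 cm.
That image sits 12.125 cm in front of the second lens, so d_o2 = 12.125 cm.
Lens 2: 1/d_i2 = 1/f_2 - 1/d_o2 = 1/5 - 1/(12.125) = 0.11753 cm^-1, so d_i2 = 8.509 cm.

8.51 cm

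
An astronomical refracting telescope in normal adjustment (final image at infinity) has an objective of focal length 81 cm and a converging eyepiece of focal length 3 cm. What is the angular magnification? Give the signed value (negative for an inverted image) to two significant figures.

-27

M = -f_obj/f_eye = -81/(3) = -27.000.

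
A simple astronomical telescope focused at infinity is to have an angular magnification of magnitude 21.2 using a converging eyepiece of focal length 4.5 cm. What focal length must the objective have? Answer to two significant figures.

95 cm

|M| = f_obj/|f_eye|, so f_obj = |M| x |f_eye| = 21.2 x 4.5 = 95.400 cm.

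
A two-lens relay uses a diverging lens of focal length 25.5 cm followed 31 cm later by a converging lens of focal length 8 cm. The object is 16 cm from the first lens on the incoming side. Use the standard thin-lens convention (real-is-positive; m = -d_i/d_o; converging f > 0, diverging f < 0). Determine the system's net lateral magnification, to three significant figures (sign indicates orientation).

First lens: d_i1 = 1/(1/(-25.5) - 1/16) = -9.831 cm.
m_1 = -(-9.831)/16 = 0.6145.
The intermediate image is virtual, 9.831 cm to the left of lens 1, so d_o2 = L - d_i1 = 31 - (-9.831) = 40.831 cm.
Second lens: d_i2 = 1/(1/8 - 1/(40.831)) = 9.949 cm.
m_2 = -(9.949)/(40.831) = -0.2437.
Total m = m_1 x m_2 = (0.6145)(-0.2437) = -0.1497.

-0.150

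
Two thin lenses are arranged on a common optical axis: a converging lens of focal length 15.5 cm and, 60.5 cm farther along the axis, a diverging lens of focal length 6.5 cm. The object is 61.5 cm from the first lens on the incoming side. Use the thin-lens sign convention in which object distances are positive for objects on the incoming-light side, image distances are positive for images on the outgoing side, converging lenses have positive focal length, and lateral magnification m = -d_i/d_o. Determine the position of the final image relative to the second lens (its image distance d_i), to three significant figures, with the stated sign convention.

Applying the thin-lens equation to the first lens, 1/15.5 = 1/61.5 + 1/d_i1, which gives d_i1 = 20.723 cm.
That image sits 39.777 cm in front of the second lens, so d_o2 = 39.777 cm.
Applying the thin-lens equation again with f_2 = -6.5 cm and d_o2 = 39.777 cm gives d_i2 = -5.587 cm.

-5.59 cm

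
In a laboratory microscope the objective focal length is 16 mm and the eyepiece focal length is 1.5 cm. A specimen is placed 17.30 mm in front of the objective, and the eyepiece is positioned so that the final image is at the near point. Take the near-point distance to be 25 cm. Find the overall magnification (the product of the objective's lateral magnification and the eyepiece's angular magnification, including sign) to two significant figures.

-220

Convert to cm: f_obj = 16 mm = 1.6 cm; d_o = 17.30 mm = 1.73 cm.
Objective: 1/d_i = 1/f_obj - 1/d_o = 1/1.6 - 1/1.73 = 0.04697 cm^-1, so d_i = 21.292 cm.
m_obj = -d_i/d_o = -21.292/1.73 = -12.308.
Eyepiece angular magnification (image at near point): M_eye = 1 + D/f_e = 1 + 25/1.5 = 17.667.
Overall M = m_obj x M_eye = (-12.308)(17.667) = -217.44.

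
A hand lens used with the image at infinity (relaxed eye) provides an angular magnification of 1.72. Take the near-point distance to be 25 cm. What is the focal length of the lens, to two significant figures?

15 cm

For the image at infinity, M = D/f.
f = D/M = 25/1.72 = 14.535 cm.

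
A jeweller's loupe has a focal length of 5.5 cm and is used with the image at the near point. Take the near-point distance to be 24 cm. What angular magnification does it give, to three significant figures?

M = 1 + D/f = 1 + 24/5.5 = 5.364.

5.36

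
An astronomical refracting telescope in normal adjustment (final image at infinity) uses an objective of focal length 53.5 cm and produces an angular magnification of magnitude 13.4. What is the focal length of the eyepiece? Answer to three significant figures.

3.99 cm

|M| = f_obj/f_eye, so f_eye = f_obj/|M| = 53.5/13.4 = 3.993 cm.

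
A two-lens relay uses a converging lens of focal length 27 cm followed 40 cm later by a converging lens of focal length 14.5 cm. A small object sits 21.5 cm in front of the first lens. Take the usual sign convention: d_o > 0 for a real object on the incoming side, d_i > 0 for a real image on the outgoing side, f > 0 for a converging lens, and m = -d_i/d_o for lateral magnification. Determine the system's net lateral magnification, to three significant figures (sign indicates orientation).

-0.543

First lens: d_i1 = 1/(1/27 - 1/21.5) = -105.545 cm.
m_1 = -(-105.545)/21.5 = 4.9091.
The intermediate image is virtual, 105.545 cm to the left of lens 1, so d_o2 = L - d_i1 = 40 - (-105.545) = 145.545 cm.
Second lens: d_i2 = 1/(1/14.5 - 1/(145.545)) = 16.104 cm.
m_2 = -(16.104)/(145.545) = -0.1106.
Total m = m_1 x m_2 = (4.9091)(-0.1106) = -0.5432.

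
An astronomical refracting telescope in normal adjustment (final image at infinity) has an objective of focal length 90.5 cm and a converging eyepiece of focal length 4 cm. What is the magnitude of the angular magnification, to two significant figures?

23

|M| = f_obj/|f_eye| = 90.5/4 = 22.625.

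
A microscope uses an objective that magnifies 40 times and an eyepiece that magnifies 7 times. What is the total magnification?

280

The overall magnification of a compound microscope is the product of the objective and eyepiece magnifications:
M = M_obj x M_eye = 40 x 7 = 280.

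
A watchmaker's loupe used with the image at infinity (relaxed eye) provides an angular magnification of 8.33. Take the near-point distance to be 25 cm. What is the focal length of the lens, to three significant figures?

For the image at infinity, M = D/f.
f = D/M = 25/8.33 = 3.001 cm.

3.00 cm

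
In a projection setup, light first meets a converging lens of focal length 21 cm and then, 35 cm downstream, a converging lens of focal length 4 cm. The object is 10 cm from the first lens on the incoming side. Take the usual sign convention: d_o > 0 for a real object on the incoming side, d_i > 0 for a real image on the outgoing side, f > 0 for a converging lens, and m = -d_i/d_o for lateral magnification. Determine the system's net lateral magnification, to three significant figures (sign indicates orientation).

-0.152

First lens: d_i1 = 1/(1/21 - 1/10) = -19.091 cm.
m_1 = -(-19.091)/10 = 1.9091.
With d_i1 < 0 the first image is virtual and lies on the object side; the object distance for lens 2 is d_o2 = 35 - (-19.091) = 54.091 cm.
Second lens: d_i2 = 1/(1/4 - 1/(54.091)) = 4.319 cm.
m_2 = -(4.319)/(54.091) = -0.0799.
Total m = m_1 x m_2 = (1.9091)(-0.0799) = -0.1525.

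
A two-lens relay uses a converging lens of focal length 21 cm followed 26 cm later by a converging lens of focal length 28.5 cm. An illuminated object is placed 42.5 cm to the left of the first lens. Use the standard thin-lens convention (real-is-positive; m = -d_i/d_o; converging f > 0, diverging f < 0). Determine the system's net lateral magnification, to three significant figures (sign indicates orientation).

Lens 1: 1/d_i1 = 1/f_1 - 1/d_o1 = 1/21 - 1/42.5 = 0.02409 cm^-1, so d_i1 = 41.512 cm.
m_1 = -(41.512)/42.5 = -0.9767.
This image would form 41.512 cm past lens 1, i.e. 15.512 cm beyond lens 2, so it is a virtual object for lens 2: d_o2 = 26 - 41.512 = -15.512 cm.
Lens 2: 1/d_i2 = 1/f_2 - 1/d_o2 = 1/28.5 - 1/(-15.512) = 0.09956 cm^-1, so d_i2 = 10.045 cm.
m_2 = -(10.045)/(-15.512) = 0.6476.
Overall magnification: m = m_1 m_2 = -0.6325.

-0.632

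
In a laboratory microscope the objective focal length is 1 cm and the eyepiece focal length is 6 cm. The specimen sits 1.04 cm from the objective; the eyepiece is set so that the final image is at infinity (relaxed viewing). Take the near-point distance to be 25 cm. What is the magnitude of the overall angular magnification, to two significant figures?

Objective: 1/d_i = 1/f_obj - 1/d_o = 1/1 - 1/1.04 = 0.03846 cm^-1, so d_i = 26.000 cm.
m_obj = -d_i/d_o = -26.000/1.04 = -25.000.
Eyepiece angular magnification (image at infinity): M_eye = D/f_e = 25/6 = 4.167.
Overall M = m_obj x M_eye = (-25.000)(4.167) = -104.17.
|M| = 104.17.

100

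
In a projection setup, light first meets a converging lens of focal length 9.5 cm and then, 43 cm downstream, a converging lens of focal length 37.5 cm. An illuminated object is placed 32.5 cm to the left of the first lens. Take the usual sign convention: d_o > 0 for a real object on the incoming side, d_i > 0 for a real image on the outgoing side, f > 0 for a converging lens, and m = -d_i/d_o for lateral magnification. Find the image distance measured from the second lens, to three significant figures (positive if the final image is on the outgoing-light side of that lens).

Lens 1: 1/d_i1 = 1/f_1 - 1/d_o1 = 1/9.5 - 1/32.5 = 0.07449 cm^-1, so d_i1 = 13.424 cm.
Object distance for lens 2: d_o2 = 43 - 13.424 = 29.576 cm.
Lens 2: 1/d_i2 = 1/f_2 - 1/d_o2 = 1/37.5 - 1/(29.576) = -0.00714 cm^-1, so d_i2 = -139.969 cm.

-140 cm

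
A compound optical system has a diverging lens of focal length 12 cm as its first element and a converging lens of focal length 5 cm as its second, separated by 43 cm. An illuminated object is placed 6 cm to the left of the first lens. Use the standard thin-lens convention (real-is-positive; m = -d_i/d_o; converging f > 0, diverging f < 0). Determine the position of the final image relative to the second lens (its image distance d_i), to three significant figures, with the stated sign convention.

5.60 cm

Lens 1: 1/d_i1 = 1/f_1 - 1/d_o1 = 1/(-12) - 1/6 = -0.25000 cm^-1, so d_i1 = -4.000 cm.
With d_i1 < 0 the first image is virtual and lies on the object side; the object distance for lens 2 is d_o2 = 43 - (-4.000) = 47.000 cm.
Lens 2: 1/d_i2 = 1/f_2 - 1/d_o2 = 1/5 - 1/(47.000) = 0.17872 cm^-1, so d_i2 = 5.595 cm.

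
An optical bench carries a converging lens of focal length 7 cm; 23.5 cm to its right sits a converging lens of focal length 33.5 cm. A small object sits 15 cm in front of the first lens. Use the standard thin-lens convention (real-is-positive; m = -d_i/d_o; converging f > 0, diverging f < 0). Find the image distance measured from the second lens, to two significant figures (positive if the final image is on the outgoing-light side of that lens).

-15 cm

First lens: d_i1 = 1/(1/7 - 1/15) = 13.125 cm.
Object distance for lens 2: d_o2 = 23.5 - 13.125 = 10.375 cm.
Second lens: d_i2 = 1/(1/33.5 - 1/(10.375)) = -15.030 cm.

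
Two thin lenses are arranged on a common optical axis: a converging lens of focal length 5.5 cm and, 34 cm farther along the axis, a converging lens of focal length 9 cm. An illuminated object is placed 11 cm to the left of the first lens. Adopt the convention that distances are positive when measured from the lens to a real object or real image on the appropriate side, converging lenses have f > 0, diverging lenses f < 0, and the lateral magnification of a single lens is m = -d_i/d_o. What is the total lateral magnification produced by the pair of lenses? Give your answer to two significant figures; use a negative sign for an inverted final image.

0.64

First lens: d_i1 = 1/(1/5.5 - 1/11) = 11.000 cm.
m_1 = -(11.000)/11 = -1.0000.
Object distance for lens 2: d_o2 = 34 - 11.000 = 23.000 cm.
Second lens: d_i2 = 1/(1/9 - 1/(23.000)) = 14.786 cm.
m_2 = -(14.786)/(23.000) = -0.6429.
Overall magnification: m = m_1 m_2 = 0.6429.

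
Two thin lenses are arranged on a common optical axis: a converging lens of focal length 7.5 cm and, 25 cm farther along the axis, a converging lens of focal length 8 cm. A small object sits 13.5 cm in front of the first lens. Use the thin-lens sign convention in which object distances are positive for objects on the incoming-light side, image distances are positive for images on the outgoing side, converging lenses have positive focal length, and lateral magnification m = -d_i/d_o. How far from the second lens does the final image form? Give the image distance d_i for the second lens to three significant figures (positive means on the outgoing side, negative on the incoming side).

Lens 1: 1/d_i1 = 1/f_1 - 1/d_o1 = 1/7.5 - 1/13.5 = 0.05926 cm^-1, so d_i1 = 16.875 cm.
Object distance for lens 2: d_o2 = 25 - 16.875 = 8.125 cm.
Lens 2: 1/d_i2 = 1/f_2 - 1/d_o2 = 1/8 - 1/(8.125) = 0.00192 cm^-1, so d_i2 = 520.000 cm.

520 cm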